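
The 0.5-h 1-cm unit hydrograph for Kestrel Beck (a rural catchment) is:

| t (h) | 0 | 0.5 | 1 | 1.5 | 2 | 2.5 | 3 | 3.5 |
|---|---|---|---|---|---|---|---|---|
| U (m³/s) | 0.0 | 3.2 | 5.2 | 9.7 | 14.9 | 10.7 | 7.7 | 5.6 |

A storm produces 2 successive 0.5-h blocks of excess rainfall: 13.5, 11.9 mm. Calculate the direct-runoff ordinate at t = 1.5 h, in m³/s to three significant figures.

By discrete convolution, Q_j = Σ (P_i / 10 mm) · U_{j−i}.
At t = 1.5 h (j=3): Q = (13.5/10)·9.7 + (11.9/10)·5.2 = 19.3 m³/s.

Q ≈ 19.3 m³/s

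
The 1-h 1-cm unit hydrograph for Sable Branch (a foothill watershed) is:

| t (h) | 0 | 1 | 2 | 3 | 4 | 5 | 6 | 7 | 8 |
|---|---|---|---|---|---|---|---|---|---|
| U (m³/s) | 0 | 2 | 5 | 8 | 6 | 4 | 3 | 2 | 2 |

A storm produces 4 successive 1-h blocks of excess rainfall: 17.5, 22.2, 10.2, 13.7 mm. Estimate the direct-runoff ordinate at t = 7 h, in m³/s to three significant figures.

By discrete convolution, Q_j = Σ (P_i / 10 mm) · U_{j−i}.
At t = 7 h (j=7): Q = (17.5/10)·2 + (22.2/10)·3 + (10.2/10)·4 + (13.7/10)·6 = 22.5 m³/s.

Q ≈ 22.5 m³/s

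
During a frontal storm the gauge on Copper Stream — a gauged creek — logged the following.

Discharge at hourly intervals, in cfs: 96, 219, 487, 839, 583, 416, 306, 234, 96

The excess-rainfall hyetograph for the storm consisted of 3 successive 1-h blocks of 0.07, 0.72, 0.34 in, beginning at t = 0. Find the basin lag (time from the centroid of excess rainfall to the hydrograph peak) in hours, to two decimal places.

Centroid of excess rainfall: t_c = Σ P_i·t̄_i / ΣP_i = 1.7389 h (block centres at 0.5, 1.5, 2.5 h).
Hydrograph peak occurs at t = 3 h, so basin lag t_L = 3 − 1.7389 = 1.26 h.

t_L ≈ 1.26 h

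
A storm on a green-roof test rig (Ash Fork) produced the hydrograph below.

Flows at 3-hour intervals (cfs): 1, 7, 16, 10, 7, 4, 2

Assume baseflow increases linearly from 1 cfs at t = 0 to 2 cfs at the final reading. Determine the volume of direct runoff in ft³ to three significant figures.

V ≈ 3.94 × 10^5 ft³

Direct-runoff ordinates (Q − Q_b): 0.00, 5.83, 14.67, 8.50, 5.33, 2.17, 0.00 cfs.
ΣQ_DR = 36.50 cfs.
With Δt = 3 h = 10800 s, V = ΣQ_DR · Δt = 36.50 × 10800 = 3.94 × 10^5 ft³.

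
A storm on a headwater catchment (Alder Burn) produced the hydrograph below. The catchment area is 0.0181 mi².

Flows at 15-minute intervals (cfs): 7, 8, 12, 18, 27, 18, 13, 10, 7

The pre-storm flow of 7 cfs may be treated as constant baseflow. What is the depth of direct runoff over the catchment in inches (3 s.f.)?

Direct runoff: 0.0, 1.0, 5.0, 11.0, 20.0, 11.0, 6.0, 3.0, 0.0 cfs; ΣQ_DR = 57.00 cfs.
V = ΣQ_DR · Δt = 57.00 × 900 s = 51300 ft³.
Over A = 0.0181 mi², depth = V / A = 1.22 in.

d ≈ 1.22 in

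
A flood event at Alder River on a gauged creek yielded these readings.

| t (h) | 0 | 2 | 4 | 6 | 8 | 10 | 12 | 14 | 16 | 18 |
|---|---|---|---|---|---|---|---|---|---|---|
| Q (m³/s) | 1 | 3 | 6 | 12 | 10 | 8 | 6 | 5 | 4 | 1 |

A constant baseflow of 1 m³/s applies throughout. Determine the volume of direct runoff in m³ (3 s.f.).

V ≈ 3.31 × 10^5 m³

Direct-runoff ordinates (Q − Q_b): 0.0, 2.0, 5.0, 11.0, 9.0, 7.0, 5.0, 4.0, 3.0, 0.0 m³/s.
ΣQ_DR = 46.00 m³/s.
With Δt = 2 h = 7200 s, V = ΣQ_DR · Δt = 46.00 × 7200 = 3.31 × 10^5 m³.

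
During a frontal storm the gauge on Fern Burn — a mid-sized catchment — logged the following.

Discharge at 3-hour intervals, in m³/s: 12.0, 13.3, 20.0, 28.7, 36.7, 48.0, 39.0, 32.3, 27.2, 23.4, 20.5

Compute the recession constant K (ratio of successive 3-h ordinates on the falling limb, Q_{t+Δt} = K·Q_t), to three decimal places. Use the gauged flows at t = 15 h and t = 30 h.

K ≈ 0.844

Using the recession-limb readings at t = 15 h and t = 30 h: Q falls from 48.0 to 20.5 m³/s over 5 intervals.
K = (Q₂/Q₁)^(1/5) = (20.5/48.0)^(1/5) = 0.844.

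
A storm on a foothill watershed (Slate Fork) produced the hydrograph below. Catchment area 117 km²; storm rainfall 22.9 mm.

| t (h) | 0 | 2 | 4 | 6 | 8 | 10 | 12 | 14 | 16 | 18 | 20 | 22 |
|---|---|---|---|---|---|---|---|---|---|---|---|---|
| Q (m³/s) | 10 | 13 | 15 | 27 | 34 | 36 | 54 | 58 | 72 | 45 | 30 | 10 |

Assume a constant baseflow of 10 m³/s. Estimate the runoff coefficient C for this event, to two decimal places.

ΣQ_DR = 284.0 m³/s; V = ΣQ_DR·Δt = 2.045 × 10^6 m³.
Runoff depth d = V / A = 17.48 mm.
C = d / P = 17.48 / 22.9 = 0.76.

C ≈ 0.76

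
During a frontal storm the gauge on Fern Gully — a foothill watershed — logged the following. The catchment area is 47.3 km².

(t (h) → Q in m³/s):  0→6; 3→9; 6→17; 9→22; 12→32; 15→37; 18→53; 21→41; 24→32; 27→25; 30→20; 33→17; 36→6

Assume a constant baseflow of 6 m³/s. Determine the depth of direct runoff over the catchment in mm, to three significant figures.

d ≈ 54.6 mm

Direct runoff: 0.0, 3.0, 11.0, 16.0, 26.0, 31.0, 47.0, 35.0, 26.0, 19.0, 14.0, 11.0, 0.0 m³/s; ΣQ_DR = 239.0 m³/s.
V = ΣQ_DR · Δt = 239.0 × 10800 s = 2.581 × 10^6 m³.
Over A = 47.3 km², depth = V / A = 54.6 mm.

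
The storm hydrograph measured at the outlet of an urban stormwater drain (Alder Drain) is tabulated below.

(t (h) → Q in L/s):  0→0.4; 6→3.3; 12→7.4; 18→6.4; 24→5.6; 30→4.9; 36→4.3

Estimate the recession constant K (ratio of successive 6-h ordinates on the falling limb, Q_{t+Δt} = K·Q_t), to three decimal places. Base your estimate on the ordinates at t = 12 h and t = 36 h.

Using the recession-limb readings at t = 12 h and t = 36 h: Q falls from 7.4 to 4.3 L/s over 4 intervals.
K = (Q₂/Q₁)^(1/4) = (4.3/7.4)^(1/4) = 0.873.

K ≈ 0.873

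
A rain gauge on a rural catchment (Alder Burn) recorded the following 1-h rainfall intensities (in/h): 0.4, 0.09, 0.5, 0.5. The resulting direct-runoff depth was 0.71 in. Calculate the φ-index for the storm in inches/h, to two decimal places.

Only the 3 blocks with intensity above φ contribute runoff: 0.4, 0.5, 0.5 in/h.
Σ(I−φ)·Δt = d  ⇒  (0.4+0.5+0.5 − 3φ)·1 = 0.71
φ = (1.400 − 0.71/1) / 3 = 0.23 in/h.

φ ≈ 0.23 in/h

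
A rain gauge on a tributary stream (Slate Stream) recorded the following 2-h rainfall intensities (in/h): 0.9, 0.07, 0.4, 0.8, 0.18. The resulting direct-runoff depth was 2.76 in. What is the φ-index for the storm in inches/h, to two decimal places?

Only the 3 blocks with intensity above φ contribute runoff: 0.9, 0.4, 0.8 in/h.
Σ(I−φ)·Δt = d  ⇒  (0.9+0.4+0.8 − 3φ)·2 = 2.76
φ = (2.100 − 2.76/2) / 3 = 0.24 in/h.

φ ≈ 0.24 in/h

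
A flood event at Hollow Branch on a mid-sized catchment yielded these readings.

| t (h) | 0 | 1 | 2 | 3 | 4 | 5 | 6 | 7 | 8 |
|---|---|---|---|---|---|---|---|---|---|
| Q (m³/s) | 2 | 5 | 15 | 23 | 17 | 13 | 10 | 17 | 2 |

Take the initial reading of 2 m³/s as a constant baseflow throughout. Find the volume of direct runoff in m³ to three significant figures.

Direct-runoff ordinates (Q − Q_b): 0.0, 3.0, 13.0, 21.0, 15.0, 11.0, 8.0, 15.0, 0.0 m³/s.
ΣQ_DR = 86.00 m³/s.
With Δt = 1 h = 3600 s, V = ΣQ_DR · Δt = 86.00 × 3600 = 3.10 × 10^5 m³.

V ≈ 3.10 × 10^5 m³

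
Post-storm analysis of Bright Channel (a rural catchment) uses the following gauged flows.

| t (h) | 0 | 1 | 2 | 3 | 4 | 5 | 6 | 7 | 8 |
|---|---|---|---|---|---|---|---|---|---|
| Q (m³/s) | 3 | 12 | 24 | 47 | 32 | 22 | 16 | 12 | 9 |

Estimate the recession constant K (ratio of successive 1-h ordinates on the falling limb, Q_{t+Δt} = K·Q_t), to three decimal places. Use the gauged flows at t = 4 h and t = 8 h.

Using the recession-limb readings at t = 4 h and t = 8 h: Q falls from 32 to 9 m³/s over 4 intervals.
K = (Q₂/Q₁)^(1/4) = (9/32)^(1/4) = 0.728.

K ≈ 0.728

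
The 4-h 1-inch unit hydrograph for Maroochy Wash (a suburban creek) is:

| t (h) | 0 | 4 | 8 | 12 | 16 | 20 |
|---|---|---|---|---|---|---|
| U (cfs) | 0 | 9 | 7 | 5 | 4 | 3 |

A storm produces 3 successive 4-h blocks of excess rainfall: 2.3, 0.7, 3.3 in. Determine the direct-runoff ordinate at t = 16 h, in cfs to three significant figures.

By discrete convolution, Q_j = Σ (P_i / 1 in) · U_{j−i}.
At t = 16 h (j=4): Q = (2.3/1)·4 + (0.7/1)·5 + (3.3/1)·7 = 35.8 cfs.

Q ≈ 35.8 cfs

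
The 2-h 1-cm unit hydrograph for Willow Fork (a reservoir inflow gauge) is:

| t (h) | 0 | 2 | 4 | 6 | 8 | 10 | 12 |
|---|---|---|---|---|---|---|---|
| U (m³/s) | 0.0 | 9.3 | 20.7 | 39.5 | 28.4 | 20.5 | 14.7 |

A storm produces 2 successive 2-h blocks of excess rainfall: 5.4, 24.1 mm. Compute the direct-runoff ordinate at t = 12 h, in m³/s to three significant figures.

Q ≈ 57.3 m³/s

By discrete convolution, Q_j = Σ (P_i / 10 mm) · U_{j−i}.
At t = 12 h (j=6): Q = (5.4/10)·14.7 + (24.1/10)·20.5 = 57.3 m³/s.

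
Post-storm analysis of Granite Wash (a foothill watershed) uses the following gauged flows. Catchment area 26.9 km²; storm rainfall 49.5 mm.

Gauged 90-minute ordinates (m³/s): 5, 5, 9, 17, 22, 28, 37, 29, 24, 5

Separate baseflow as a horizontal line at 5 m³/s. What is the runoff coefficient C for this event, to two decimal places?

ΣQ_DR = 131.0 m³/s; V = ΣQ_DR·Δt = 7.074 × 10^5 m³.
Runoff depth d = V / A = 26.30 mm.
C = d / P = 26.30 / 49.5 = 0.53.

C ≈ 0.53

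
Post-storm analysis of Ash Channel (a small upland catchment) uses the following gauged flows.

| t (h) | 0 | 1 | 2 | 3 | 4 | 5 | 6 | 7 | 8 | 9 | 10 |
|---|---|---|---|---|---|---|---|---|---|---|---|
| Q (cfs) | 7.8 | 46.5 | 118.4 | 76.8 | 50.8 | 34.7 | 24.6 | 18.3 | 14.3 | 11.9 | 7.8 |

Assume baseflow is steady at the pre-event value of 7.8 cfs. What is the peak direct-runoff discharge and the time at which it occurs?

Q_p = 110.6 cfs at t = 2 h

Subtracting baseflow gives direct-runoff ordinates: 0.0, 38.7, 110.6, 69.0, 43.0, 26.9, 16.8, 10.5, 6.5, 4.1, 0.0 cfs.
The maximum is 110.6 cfs, occurring at the reading for t = 2 h.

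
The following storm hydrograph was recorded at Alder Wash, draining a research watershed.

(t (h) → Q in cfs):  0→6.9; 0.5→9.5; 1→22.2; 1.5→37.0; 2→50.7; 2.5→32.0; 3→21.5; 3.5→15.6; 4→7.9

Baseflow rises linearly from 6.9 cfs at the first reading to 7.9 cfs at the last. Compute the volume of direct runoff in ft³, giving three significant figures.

V ≈ 2.46 × 10^5 ft³

Direct-runoff ordinates (Q − Q_b): 0.00, 2.48, 15.05, 29.73, 43.30, 24.48, 13.85, 7.83, 0.00 cfs.
ΣQ_DR = 136.7 cfs.
With Δt = 0.5 h = 1800 s, V = ΣQ_DR · Δt = 136.7 × 1800 = 2.46 × 10^5 ft³.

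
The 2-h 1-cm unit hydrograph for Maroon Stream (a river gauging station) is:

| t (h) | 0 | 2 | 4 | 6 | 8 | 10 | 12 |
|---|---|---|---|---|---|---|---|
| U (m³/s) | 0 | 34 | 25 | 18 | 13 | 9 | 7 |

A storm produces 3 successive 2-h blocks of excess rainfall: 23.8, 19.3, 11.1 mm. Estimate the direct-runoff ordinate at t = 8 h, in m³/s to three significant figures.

By discrete convolution, Q_j = Σ (P_i / 10 mm) · U_{j−i}.
At t = 8 h (j=4): Q = (23.8/10)·13 + (19.3/10)·18 + (11.1/10)·25 = 93.4 m³/s.

Q ≈ 93.4 m³/s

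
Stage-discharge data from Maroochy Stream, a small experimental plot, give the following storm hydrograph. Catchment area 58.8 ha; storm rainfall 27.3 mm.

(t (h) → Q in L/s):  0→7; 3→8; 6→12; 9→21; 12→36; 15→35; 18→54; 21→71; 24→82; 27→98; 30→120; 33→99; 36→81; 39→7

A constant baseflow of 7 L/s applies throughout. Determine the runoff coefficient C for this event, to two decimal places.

C ≈ 0.43

ΣQ_DR = 633.0 L/s; V = ΣQ_DR·Δt = 6.836 × 10^6 L.
Runoff depth d = V / A = 11.63 mm.
C = d / P = 11.63 / 27.3 = 0.43.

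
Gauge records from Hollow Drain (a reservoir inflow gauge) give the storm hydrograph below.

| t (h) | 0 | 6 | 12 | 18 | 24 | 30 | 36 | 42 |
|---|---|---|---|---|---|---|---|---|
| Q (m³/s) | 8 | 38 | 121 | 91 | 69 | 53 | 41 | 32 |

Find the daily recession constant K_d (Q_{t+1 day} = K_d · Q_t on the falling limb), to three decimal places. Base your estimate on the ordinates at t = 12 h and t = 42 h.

Between t = 12 h and t = 42 h the flow falls from 121 to 32 m³/s over 5×6 h = 30 h.
Per-interval ratio K = (32/121)^(1/5) = 0.7664; K_d = K^(24/6) = 0.345.

K_d ≈ 0.345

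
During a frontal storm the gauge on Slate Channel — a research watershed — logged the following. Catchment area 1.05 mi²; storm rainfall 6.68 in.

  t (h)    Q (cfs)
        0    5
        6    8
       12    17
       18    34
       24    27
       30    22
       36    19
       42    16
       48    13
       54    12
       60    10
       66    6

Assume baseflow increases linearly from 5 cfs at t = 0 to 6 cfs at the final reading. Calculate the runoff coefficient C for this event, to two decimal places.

C ≈ 0.16

ΣQ_DR = 123.0 cfs; V = ΣQ_DR·Δt = 2.657 × 10^6 ft³.
Runoff depth d = V / A = 1.089 in.
C = d / P = 1.089 / 6.68 = 0.16.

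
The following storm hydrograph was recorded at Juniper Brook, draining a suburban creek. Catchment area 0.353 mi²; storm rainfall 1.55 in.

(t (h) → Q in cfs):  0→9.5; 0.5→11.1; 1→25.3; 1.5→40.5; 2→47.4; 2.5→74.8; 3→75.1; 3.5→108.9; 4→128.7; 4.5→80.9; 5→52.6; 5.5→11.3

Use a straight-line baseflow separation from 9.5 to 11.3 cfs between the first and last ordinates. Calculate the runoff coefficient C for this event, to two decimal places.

ΣQ_DR = 541.3 cfs; V = ΣQ_DR·Δt = 9.743 × 10^5 ft³.
Runoff depth d = V / A = 1.188 in.
C = d / P = 1.188 / 1.55 = 0.77.

C ≈ 0.77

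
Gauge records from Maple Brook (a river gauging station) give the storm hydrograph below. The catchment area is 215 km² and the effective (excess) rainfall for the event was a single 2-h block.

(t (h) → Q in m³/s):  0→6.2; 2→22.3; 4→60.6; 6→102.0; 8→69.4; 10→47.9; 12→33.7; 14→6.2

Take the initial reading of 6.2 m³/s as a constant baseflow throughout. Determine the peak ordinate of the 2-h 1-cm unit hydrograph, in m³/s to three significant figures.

U_p ≈ 95.8 m³/s

Direct runoff: 0.0, 16.1, 54.4, 95.8, 63.2, 41.7, 27.5, 0.0 m³/s; ΣQ_DR = 298.7 m³/s, peak = 95.8 m³/s.
Runoff depth d = ΣQ_DR·Δt / A = 298.7 × 7200 / (215 km²) = 10.00 mm.
The 1-cm UH is the DRH scaled by (10 mm)/d, so U_p = 95.8 × 10/10.00 = 95.8 m³/s.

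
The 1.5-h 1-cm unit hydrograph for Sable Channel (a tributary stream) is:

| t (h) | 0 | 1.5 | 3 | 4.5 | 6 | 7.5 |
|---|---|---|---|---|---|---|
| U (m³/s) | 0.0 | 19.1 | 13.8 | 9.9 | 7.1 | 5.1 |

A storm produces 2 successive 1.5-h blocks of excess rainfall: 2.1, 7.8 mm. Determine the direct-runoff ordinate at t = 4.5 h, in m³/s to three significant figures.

By discrete convolution, Q_j = Σ (P_i / 10 mm) · U_{j−i}.
At t = 4.5 h (j=3): Q = (2.1/10)·9.9 + (7.8/10)·13.8 = 12.8 m³/s.

Q ≈ 12.8 m³/s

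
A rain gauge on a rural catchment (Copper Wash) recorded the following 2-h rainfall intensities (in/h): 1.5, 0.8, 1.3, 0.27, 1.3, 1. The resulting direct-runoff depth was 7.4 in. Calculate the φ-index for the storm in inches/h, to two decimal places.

φ ≈ 0.44 in/h

Only the 5 blocks with intensity above φ contribute runoff: 1.5, 0.8, 1.3, 1.3, 1 in/h.
Σ(I−φ)·Δt = d  ⇒  (1.5+0.8+1.3+1.3+1 − 5φ)·2 = 7.4
φ = (5.900 − 7.4/2) / 5 = 0.44 in/h.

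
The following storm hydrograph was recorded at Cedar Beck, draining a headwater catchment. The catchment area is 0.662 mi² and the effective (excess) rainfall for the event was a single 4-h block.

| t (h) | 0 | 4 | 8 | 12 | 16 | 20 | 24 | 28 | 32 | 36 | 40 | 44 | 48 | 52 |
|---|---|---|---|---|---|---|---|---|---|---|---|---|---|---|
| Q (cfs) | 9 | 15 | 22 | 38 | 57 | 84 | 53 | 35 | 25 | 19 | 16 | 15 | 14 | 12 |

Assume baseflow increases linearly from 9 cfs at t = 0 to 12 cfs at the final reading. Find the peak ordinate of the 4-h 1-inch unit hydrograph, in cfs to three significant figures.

Direct runoff: 0.00, 5.77, 12.54, 28.31, 47.08, 73.85, 42.62, 24.38, 14.15, 7.92, 4.69, 3.46, 2.23, 0.00 cfs; ΣQ_DR = 267.0 cfs, peak = 73.85 cfs.
Runoff depth d = ΣQ_DR·Δt / A = 267.0 × 14400 / (0.662 mi²) = 2.500 in.
The 1-inch UH is the DRH scaled by (1 in)/d, so U_p = 73.85 × 1/2.500 = 29.5 cfs.

U_p ≈ 29.5 cfs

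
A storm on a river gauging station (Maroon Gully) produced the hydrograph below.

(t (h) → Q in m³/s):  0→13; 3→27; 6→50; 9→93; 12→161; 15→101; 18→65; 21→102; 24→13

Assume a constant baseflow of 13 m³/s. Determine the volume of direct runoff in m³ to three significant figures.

V ≈ 5.49 × 10^6 m³

Direct-runoff ordinates (Q − Q_b): 0.0, 14.0, 37.0, 80.0, 148.0, 88.0, 52.0, 89.0, 0.0 m³/s.
ΣQ_DR = 508.0 m³/s.
With Δt = 3 h = 10800 s, V = ΣQ_DR · Δt = 508.0 × 10800 = 5.49 × 10^6 m³.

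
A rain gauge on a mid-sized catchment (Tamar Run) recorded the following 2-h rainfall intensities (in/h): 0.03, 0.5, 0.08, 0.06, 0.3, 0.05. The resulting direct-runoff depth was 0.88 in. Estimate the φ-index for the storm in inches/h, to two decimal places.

Only the 2 blocks with intensity above φ contribute runoff: 0.5, 0.3 in/h.
Σ(I−φ)·Δt = d  ⇒  (0.5+0.3 − 2φ)·2 = 0.88
φ = (0.8000 − 0.88/2) / 2 = 0.18 in/h.

φ ≈ 0.18 in/h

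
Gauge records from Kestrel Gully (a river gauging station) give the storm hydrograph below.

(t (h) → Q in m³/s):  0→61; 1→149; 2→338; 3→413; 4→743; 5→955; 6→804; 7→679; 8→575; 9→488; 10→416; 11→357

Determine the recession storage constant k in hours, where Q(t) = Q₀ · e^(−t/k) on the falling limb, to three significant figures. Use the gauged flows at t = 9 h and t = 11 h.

k ≈ 6.40 h

On the falling limb, Q drops from 488 to 357 m³/s between t = 9 h and t = 11 h (Δt = 2 h).
k = −Δt / ln(Q₂/Q₁) = −2 / ln(357/488) = 6.40 h.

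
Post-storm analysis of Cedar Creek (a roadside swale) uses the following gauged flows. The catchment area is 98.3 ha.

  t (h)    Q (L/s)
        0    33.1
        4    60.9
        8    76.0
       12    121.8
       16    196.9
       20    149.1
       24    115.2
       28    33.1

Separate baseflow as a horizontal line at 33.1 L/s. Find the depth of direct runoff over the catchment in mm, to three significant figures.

Direct runoff: 0.0, 27.8, 42.9, 88.7, 163.8, 116.0, 82.1, 0.0 L/s; ΣQ_DR = 521.3 L/s.
V = ΣQ_DR · Δt = 521.3 × 14400 s = 7.507 × 10^6 L.
Over A = 98.3 ha, depth = V / A = 7.64 mm.

d ≈ 7.64 mm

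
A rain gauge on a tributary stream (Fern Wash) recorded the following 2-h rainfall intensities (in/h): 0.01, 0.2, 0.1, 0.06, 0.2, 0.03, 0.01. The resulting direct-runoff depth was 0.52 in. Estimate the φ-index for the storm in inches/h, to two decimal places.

φ ≈ 0.08 in/h

Only the 3 blocks with intensity above φ contribute runoff: 0.2, 0.1, 0.2 in/h.
Σ(I−φ)·Δt = d  ⇒  (0.2+0.1+0.2 − 3φ)·2 = 0.52
φ = (0.5000 − 0.52/2) / 3 = 0.08 in/h.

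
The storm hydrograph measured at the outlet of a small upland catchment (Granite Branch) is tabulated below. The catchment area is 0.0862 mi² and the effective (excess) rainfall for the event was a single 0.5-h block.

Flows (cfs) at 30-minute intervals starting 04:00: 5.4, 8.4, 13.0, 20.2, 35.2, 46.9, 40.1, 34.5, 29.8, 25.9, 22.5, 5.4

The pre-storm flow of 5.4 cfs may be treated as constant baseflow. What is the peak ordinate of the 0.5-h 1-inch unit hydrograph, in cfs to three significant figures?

Direct runoff: 0.0, 3.0, 7.6, 14.8, 29.8, 41.5, 34.7, 29.1, 24.4, 20.5, 17.1, 0.0 cfs; ΣQ_DR = 222.5 cfs, peak = 41.5 cfs.
Runoff depth d = ΣQ_DR·Δt / A = 222.5 × 1800 / (0.0862 mi²) = 2.000 in.
The 1-inch UH is the DRH scaled by (1 in)/d, so U_p = 41.5 × 1/2.000 = 20.8 cfs.

U_p ≈ 20.8 cfs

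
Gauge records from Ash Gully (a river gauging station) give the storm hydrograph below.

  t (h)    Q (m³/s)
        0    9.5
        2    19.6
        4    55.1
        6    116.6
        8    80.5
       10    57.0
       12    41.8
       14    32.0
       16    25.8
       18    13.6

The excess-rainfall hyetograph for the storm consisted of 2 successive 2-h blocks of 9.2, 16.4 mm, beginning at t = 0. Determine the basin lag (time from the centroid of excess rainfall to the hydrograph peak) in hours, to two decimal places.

Centroid of excess rainfall: t_c = Σ P_i·t̄_i / ΣP_i = 2.2812 h (block centres at 1, 3 h).
Hydrograph peak occurs at t = 6 h, so basin lag t_L = 6 − 2.2812 = 3.72 h.

t_L ≈ 3.72 h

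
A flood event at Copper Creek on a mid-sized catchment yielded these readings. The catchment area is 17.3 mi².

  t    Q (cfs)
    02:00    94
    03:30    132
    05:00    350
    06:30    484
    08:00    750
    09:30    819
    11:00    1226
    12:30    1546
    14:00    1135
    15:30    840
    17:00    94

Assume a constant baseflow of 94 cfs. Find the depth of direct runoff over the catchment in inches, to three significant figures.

d ≈ 0.865 in

Direct runoff: 0.0, 38.0, 256.0, 390.0, 656.0, 725.0, 1132.0, 1452.0, 1041.0, 746.0, 0.0 cfs; ΣQ_DR = 6436 cfs.
V = ΣQ_DR · Δt = 6436 × 5400 s = 3.475 × 10^7 ft³.
Over A = 17.3 mi², depth = V / A = 0.865 in.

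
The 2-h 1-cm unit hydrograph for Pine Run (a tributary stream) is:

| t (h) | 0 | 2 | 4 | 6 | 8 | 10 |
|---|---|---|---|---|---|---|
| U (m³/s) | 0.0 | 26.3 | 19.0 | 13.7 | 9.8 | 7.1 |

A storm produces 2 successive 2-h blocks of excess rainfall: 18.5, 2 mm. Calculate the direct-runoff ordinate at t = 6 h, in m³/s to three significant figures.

By discrete convolution, Q_j = Σ (P_i / 10 mm) · U_{j−i}.
At t = 6 h (j=3): Q = (18.5/10)·13.7 + (2/10)·19.0 = 29.1 m³/s.

Q ≈ 29.1 m³/s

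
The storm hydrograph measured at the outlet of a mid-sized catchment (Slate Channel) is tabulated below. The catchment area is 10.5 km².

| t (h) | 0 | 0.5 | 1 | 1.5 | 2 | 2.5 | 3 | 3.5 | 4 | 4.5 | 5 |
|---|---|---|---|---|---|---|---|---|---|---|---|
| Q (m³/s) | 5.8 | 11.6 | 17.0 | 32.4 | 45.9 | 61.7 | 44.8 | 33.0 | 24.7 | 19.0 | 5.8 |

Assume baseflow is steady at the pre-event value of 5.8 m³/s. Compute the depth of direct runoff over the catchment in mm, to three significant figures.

d ≈ 40.8 mm

Direct runoff: 0.0, 5.8, 11.2, 26.6, 40.1, 55.9, 39.0, 27.2, 18.9, 13.2, 0.0 m³/s; ΣQ_DR = 237.9 m³/s.
V = ΣQ_DR · Δt = 237.9 × 1800 s = 4.282 × 10^5 m³.
Over A = 10.5 km², depth = V / A = 40.8 mm.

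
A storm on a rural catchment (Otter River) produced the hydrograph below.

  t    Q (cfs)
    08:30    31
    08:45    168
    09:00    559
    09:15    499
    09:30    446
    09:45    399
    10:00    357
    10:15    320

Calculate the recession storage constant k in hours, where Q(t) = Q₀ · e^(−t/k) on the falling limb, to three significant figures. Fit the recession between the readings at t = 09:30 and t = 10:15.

On the falling limb, Q drops from 446 to 320 cfs between t = 09:30 and t = 10:15 (Δt = 0.75 h).
k = −Δt / ln(Q₂/Q₁) = −0.75 / ln(320/446) = 2.26 h.

k ≈ 2.26 h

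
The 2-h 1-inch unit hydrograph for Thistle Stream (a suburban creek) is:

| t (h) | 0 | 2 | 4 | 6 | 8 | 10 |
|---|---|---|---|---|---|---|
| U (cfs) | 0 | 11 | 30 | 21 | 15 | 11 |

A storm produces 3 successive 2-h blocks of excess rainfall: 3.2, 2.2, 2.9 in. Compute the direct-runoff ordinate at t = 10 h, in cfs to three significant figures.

Q ≈ 129 cfs

By discrete convolution, Q_j = Σ (P_i / 1 in) · U_{j−i}.
At t = 10 h (j=5): Q = (3.2/1)·11 + (2.2/1)·15 + (2.9/1)·21 = 129 cfs.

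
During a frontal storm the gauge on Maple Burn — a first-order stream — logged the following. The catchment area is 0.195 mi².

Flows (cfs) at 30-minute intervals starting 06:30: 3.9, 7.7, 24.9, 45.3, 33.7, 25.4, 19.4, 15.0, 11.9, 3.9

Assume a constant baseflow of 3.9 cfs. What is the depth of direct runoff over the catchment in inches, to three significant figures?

Direct runoff: 0.0, 3.8, 21.0, 41.4, 29.8, 21.5, 15.5, 11.1, 8.0, 0.0 cfs; ΣQ_DR = 152.1 cfs.
V = ΣQ_DR · Δt = 152.1 × 1800 s = 2.738 × 10^5 ft³.
Over A = 0.195 mi², depth = V / A = 0.604 in.

d ≈ 0.604 in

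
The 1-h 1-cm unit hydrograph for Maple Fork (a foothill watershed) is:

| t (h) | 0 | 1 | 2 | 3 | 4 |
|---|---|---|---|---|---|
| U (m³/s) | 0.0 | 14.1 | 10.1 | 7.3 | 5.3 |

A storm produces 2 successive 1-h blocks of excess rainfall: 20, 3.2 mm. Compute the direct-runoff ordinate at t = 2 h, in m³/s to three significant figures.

Q ≈ 24.7 m³/s

By discrete convolution, Q_j = Σ (P_i / 10 mm) · U_{j−i}.
At t = 2 h (j=2): Q = (20/10)·10.1 + (3.2/10)·14.1 = 24.7 m³/s.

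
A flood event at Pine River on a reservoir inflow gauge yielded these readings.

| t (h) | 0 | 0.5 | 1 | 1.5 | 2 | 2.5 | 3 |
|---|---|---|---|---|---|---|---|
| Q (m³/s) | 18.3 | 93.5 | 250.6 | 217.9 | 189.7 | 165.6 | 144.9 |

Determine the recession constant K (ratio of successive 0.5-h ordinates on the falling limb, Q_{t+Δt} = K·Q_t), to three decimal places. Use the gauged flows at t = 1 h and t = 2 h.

Using the recession-limb readings at t = 1 h and t = 2 h: Q falls from 250.6 to 189.7 m³/s over 2 intervals.
K = (Q₂/Q₁)^(1/2) = (189.7/250.6)^(1/2) = 0.870.

K ≈ 0.870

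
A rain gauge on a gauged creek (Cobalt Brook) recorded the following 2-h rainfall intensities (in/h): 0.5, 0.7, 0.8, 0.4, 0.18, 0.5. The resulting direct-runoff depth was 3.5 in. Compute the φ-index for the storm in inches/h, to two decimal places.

Only the 5 blocks with intensity above φ contribute runoff: 0.5, 0.7, 0.8, 0.4, 0.5 in/h.
Σ(I−φ)·Δt = d  ⇒  (0.5+0.7+0.8+0.4+0.5 − 5φ)·2 = 3.5
φ = (2.900 − 3.5/2) / 5 = 0.23 in/h.

φ ≈ 0.23 in/h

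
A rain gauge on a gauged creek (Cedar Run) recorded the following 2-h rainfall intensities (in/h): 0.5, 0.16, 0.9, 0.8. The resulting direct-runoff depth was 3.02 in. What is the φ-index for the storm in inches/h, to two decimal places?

φ ≈ 0.23 in/h

Only the 3 blocks with intensity above φ contribute runoff: 0.5, 0.9, 0.8 in/h.
Σ(I−φ)·Δt = d  ⇒  (0.5+0.9+0.8 − 3φ)·2 = 3.02
φ = (2.200 − 3.02/2) / 3 = 0.23 in/h.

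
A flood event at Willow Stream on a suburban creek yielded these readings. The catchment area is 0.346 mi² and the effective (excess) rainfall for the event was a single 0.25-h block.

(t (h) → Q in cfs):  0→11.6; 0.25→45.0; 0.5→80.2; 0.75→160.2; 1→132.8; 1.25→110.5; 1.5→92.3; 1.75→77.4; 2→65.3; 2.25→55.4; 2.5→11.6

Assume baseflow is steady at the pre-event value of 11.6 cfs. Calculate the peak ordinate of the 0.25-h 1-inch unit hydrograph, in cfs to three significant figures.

Direct runoff: 0.0, 33.4, 68.6, 148.6, 121.2, 98.9, 80.7, 65.8, 53.7, 43.8, 0.0 cfs; ΣQ_DR = 714.7 cfs, peak = 148.6 cfs.
Runoff depth d = ΣQ_DR·Δt / A = 714.7 × 900 / (0.346 mi²) = 0.8002 in.
The 1-inch UH is the DRH scaled by (1 in)/d, so U_p = 148.6 × 1/0.8002 = 186 cfs.

U_p ≈ 186 cfs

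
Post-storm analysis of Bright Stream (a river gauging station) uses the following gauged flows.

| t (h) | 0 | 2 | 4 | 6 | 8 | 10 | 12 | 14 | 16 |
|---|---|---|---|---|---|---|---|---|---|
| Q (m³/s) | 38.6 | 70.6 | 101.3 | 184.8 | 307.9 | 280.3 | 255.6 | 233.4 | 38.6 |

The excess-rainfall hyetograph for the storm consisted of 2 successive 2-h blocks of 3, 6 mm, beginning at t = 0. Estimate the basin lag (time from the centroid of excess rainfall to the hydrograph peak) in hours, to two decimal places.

Centroid of excess rainfall: t_c = Σ P_i·t̄_i / ΣP_i = 2.3333 h (block centres at 1, 3 h).
Hydrograph peak occurs at t = 8 h, so basin lag t_L = 8 − 2.3333 = 5.67 h.

t_L ≈ 5.67 h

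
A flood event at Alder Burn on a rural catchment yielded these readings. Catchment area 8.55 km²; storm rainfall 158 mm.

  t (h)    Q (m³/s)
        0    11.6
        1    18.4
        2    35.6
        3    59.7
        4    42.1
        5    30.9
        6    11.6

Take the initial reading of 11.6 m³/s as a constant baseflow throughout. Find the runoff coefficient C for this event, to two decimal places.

C ≈ 0.34

ΣQ_DR = 128.7 m³/s; V = ΣQ_DR·Δt = 4.633 × 10^5 m³.
Runoff depth d = V / A = 54.19 mm.
C = d / P = 54.19 / 158 = 0.34.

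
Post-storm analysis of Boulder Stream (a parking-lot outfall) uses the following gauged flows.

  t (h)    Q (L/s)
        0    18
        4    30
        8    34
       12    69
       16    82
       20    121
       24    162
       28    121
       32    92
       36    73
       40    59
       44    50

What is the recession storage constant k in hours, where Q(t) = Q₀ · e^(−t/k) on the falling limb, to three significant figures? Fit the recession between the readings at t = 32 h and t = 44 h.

On the falling limb, Q drops from 92 to 50 L/s between t = 32 h and t = 44 h (Δt = 12 h).
k = −Δt / ln(Q₂/Q₁) = −12 / ln(50/92) = 19.7 h.

k ≈ 19.7 h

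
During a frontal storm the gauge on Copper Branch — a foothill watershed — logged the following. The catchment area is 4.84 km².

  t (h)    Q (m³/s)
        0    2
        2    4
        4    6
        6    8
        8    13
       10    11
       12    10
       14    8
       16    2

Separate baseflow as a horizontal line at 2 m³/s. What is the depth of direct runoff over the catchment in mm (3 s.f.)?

Direct runoff: 0.0, 2.0, 4.0, 6.0, 11.0, 9.0, 8.0, 6.0, 0.0 m³/s; ΣQ_DR = 46.00 m³/s.
V = ΣQ_DR · Δt = 46.00 × 7200 s = 3.312 × 10^5 m³.
Over A = 4.84 km², depth = V / A = 68.4 mm.

d ≈ 68.4 mm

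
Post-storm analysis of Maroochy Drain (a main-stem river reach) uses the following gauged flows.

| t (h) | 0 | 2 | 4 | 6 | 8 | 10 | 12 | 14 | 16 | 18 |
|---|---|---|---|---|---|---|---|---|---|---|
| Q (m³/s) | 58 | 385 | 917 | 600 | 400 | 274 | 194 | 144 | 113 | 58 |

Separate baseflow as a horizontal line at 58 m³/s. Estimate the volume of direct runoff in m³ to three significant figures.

Direct-runoff ordinates (Q − Q_b): 0.0, 327.0, 859.0, 542.0, 342.0, 216.0, 136.0, 86.0, 55.0, 0.0 m³/s.
ΣQ_DR = 2563 m³/s.
With Δt = 2 h = 7200 s, V = ΣQ_DR · Δt = 2563 × 7200 = 1.85 × 10^7 m³.

V ≈ 1.85 × 10^7 m³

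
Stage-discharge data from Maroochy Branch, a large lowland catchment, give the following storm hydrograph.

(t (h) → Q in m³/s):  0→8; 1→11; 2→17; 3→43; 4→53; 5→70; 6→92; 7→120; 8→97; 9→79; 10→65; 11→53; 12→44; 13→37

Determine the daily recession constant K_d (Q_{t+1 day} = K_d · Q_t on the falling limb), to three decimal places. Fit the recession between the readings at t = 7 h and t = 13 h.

K_d ≈ 0.009

Between t = 7 h and t = 13 h the flow falls from 120 to 37 m³/s over 6×1 h = 6 h.
Per-interval ratio K = (37/120)^(1/6) = 0.8219; K_d = K^(24/1) = 0.009.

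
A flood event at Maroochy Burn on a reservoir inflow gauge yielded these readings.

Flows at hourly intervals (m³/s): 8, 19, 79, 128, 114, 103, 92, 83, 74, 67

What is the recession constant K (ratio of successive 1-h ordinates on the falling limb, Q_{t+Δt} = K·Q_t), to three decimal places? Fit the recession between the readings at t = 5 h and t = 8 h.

Using the recession-limb readings at t = 5 h and t = 8 h: Q falls from 103 to 74 m³/s over 3 intervals.
K = (Q₂/Q₁)^(1/3) = (74/103)^(1/3) = 0.896.

K ≈ 0.896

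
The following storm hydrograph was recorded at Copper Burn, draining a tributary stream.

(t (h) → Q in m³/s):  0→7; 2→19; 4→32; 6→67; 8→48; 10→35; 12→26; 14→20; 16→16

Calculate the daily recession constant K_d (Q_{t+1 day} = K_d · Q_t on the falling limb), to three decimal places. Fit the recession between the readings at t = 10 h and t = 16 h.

Between t = 10 h and t = 16 h the flow falls from 35 to 16 m³/s over 3×2 h = 6 h.
Per-interval ratio K = (16/35)^(1/3) = 0.7703; K_d = K^(24/2) = 0.044.

K_d ≈ 0.044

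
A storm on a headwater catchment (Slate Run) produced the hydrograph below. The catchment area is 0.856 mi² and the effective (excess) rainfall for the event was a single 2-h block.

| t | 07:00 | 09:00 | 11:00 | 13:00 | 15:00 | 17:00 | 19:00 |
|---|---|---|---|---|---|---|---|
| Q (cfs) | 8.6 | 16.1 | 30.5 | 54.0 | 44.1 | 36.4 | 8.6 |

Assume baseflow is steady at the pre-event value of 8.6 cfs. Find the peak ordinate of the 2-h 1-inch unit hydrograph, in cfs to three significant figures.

U_p ≈ 90.8 cfs

Direct runoff: 0.0, 7.5, 21.9, 45.4, 35.5, 27.8, 0.0 cfs; ΣQ_DR = 138.1 cfs, peak = 45.4 cfs.
Runoff depth d = ΣQ_DR·Δt / A = 138.1 × 7200 / (0.856 mi²) = 0.5000 in.
The 1-inch UH is the DRH scaled by (1 in)/d, so U_p = 45.4 × 1/0.5000 = 90.8 cfs.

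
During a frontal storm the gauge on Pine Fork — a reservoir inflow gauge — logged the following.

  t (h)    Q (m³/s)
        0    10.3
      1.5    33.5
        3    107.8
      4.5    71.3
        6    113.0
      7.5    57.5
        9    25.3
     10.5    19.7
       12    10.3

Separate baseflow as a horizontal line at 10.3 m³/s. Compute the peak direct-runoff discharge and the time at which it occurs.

Subtracting baseflow gives direct-runoff ordinates: 0.0, 23.2, 97.5, 61.0, 102.7, 47.2, 15.0, 9.4, 0.0 m³/s.
The maximum is 102.7 m³/s, occurring at the reading for t = 6 h.

Q_p = 102.7 m³/s at t = 6 h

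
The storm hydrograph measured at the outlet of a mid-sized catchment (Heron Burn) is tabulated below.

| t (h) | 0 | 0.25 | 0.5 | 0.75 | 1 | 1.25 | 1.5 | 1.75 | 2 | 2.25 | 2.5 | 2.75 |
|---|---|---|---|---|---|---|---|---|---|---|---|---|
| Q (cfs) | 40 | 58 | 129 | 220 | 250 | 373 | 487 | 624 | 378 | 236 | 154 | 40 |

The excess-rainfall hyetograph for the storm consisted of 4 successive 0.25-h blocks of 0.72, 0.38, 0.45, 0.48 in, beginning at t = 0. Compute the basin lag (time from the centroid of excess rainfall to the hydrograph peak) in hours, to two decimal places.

t_L ≈ 1.29 h

Centroid of excess rainfall: t_c = Σ P_i·t̄_i / ΣP_i = 0.4600 h (block centres at 0.125, 0.375, 0.625, 0.875 h).
Hydrograph peak occurs at t = 1.75 h, so basin lag t_L = 1.75 − 0.4600 = 1.29 h.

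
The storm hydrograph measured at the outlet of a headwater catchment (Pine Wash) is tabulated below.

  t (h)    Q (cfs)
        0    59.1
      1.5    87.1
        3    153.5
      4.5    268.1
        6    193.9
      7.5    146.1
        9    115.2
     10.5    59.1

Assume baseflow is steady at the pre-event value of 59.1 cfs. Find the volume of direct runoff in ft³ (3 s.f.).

Direct-runoff ordinates (Q − Q_b): 0.0, 28.0, 94.4, 209.0, 134.8, 87.0, 56.1, 0.0 cfs.
ΣQ_DR = 609.3 cfs.
With Δt = 1.5 h = 5400 s, V = ΣQ_DR · Δt = 609.3 × 5400 = 3.29 × 10^6 ft³.

V ≈ 3.29 × 10^6 ft³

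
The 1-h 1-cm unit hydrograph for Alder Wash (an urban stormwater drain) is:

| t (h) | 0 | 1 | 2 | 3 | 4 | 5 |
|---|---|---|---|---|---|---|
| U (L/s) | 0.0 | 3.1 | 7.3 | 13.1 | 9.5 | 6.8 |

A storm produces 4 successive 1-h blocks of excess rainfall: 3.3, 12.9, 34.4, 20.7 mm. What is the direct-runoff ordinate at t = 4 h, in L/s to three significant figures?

Q ≈ 51.6 L/s

By discrete convolution, Q_j = Σ (P_i / 10 mm) · U_{j−i}.
At t = 4 h (j=4): Q = (3.3/10)·9.5 + (12.9/10)·13.1 + (34.4/10)·7.3 + (20.7/10)·3.1 = 51.6 L/s.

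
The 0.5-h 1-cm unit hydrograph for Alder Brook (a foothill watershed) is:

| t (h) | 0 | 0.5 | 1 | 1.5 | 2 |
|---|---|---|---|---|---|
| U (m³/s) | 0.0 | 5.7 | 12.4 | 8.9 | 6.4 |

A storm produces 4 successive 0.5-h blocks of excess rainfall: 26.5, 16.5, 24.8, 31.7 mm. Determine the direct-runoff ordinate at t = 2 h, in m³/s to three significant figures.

By discrete convolution, Q_j = Σ (P_i / 10 mm) · U_{j−i}.
At t = 2 h (j=4): Q = (26.5/10)·6.4 + (16.5/10)·8.9 + (24.8/10)·12.4 + (31.7/10)·5.7 = 80.5 m³/s.

Q ≈ 80.5 m³/s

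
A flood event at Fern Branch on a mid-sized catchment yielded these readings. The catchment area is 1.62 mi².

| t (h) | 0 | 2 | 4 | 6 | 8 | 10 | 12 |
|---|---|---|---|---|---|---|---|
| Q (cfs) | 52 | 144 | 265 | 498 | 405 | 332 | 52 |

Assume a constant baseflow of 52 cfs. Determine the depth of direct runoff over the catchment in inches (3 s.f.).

Direct runoff: 0.0, 92.0, 213.0, 446.0, 353.0, 280.0, 0.0 cfs; ΣQ_DR = 1384 cfs.
V = ΣQ_DR · Δt = 1384 × 7200 s = 9.965 × 10^6 ft³.
Over A = 1.62 mi², depth = V / A = 2.65 in.

d ≈ 2.65 in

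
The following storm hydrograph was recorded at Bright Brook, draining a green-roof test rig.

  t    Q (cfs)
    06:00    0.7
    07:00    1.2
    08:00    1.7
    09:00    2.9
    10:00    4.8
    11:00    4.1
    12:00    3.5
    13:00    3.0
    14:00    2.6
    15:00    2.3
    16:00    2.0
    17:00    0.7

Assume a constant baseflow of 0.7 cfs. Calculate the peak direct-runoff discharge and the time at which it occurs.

Q_p = 4.1 cfs at t = 10:00

Subtracting baseflow gives direct-runoff ordinates: 0.0, 0.5, 1.0, 2.2, 4.1, 3.4, 2.8, 2.3, 1.9, 1.6, 1.3, 0.0 cfs.
The maximum is 4.1 cfs, occurring at the reading for t = 10:00.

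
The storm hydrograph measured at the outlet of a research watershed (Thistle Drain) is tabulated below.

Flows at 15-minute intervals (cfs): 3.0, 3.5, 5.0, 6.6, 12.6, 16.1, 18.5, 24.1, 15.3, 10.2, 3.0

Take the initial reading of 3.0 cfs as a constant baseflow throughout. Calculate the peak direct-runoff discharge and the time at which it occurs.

Subtracting baseflow gives direct-runoff ordinates: 0.0, 0.5, 2.0, 3.6, 9.6, 13.1, 15.5, 21.1, 12.3, 7.2, 0.0 cfs.
The maximum is 21.1 cfs, occurring at the reading for t = 1.75 h.

Q_p = 21.1 cfs at t = 1.75 h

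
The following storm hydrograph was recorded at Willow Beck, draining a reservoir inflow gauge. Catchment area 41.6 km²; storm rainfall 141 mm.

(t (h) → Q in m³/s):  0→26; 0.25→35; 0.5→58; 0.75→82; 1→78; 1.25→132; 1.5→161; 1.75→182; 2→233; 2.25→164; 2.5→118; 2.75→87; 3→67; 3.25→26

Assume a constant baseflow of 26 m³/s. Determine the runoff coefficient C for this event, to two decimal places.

C ≈ 0.17

ΣQ_DR = 1085 m³/s; V = ΣQ_DR·Δt = 9.765 × 10^5 m³.
Runoff depth d = V / A = 23.47 mm.
C = d / P = 23.47 / 141 = 0.17.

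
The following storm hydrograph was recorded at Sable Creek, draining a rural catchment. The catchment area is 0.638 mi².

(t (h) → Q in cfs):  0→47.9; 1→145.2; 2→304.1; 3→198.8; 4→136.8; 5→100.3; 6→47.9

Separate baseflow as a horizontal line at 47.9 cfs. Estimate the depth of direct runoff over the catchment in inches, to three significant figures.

d ≈ 1.57 in

Direct runoff: 0.0, 97.3, 256.2, 150.9, 88.9, 52.4, 0.0 cfs; ΣQ_DR = 645.7 cfs.
V = ΣQ_DR · Δt = 645.7 × 3600 s = 2.325 × 10^6 ft³.
Over A = 0.638 mi², depth = V / A = 1.57 in.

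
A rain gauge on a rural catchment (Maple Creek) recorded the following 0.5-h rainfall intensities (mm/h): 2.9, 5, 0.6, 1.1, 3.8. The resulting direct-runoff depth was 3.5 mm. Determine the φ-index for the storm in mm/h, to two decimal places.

φ ≈ 1.57 mm/h

Only the 3 blocks with intensity above φ contribute runoff: 2.9, 5, 3.8 mm/h.
Σ(I−φ)·Δt = d  ⇒  (2.9+5+3.8 − 3φ)·0.5 = 3.5
φ = (11.70 − 3.5/0.5) / 3 = 1.57 mm/h.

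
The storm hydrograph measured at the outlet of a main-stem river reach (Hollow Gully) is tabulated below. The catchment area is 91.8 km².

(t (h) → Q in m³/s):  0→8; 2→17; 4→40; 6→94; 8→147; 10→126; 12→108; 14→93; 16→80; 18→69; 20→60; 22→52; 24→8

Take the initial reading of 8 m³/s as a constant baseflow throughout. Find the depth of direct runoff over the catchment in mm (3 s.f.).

Direct runoff: 0.0, 9.0, 32.0, 86.0, 139.0, 118.0, 100.0, 85.0, 72.0, 61.0, 52.0, 44.0, 0.0 m³/s; ΣQ_DR = 798.0 m³/s.
V = ΣQ_DR · Δt = 798.0 × 7200 s = 5.746 × 10^6 m³.
Over A = 91.8 km², depth = V / A = 62.6 mm.

d ≈ 62.6 mm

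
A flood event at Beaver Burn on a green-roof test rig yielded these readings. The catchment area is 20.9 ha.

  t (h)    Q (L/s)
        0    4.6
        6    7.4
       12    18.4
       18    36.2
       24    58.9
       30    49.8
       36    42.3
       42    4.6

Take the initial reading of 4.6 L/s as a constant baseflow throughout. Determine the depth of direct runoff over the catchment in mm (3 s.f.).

d ≈ 19.2 mm

Direct runoff: 0.0, 2.8, 13.8, 31.6, 54.3, 45.2, 37.7, 0.0 L/s; ΣQ_DR = 185.4 L/s.
V = ΣQ_DR · Δt = 185.4 × 21600 s = 4.005 × 10^6 L.
Over A = 20.9 ha, depth = V / A = 19.2 mm.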